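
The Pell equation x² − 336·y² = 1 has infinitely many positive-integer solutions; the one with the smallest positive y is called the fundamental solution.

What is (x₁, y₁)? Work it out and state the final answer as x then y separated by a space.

√336 = [18; 3,36, …], period ℓ=2 (even) → k=1
a_0=18:  p_0=18·1+0=18,  q_0=18·0+1=1
a_1=3:  p_1=3·18+1=55,  q_1=3·1+0=3
fundamental: x₁=55, y₁=3  (since 3025 − 336·9 = 1)

55 3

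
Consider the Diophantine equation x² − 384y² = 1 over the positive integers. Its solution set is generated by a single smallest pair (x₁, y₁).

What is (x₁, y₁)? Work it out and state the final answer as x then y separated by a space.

4801 245

√384 = [19; 1,1,2,9,2,1,1,38, …], period ℓ=8 (even) → k=7
a_0=19:  p_0=19·1+0=19,  q_0=19·0+1=1
…
a_4=9:  p_4=9·98+39=921,  q_4=9·5+2=47
…
a_6=1:  p_6=1·1940+921=2861,  q_6=1·99+47=146
a_7=1:  p_7=1·2861+1940=4801,  q_7=1·146+99=245
fundamental: x₁=4801, y₁=245  (since 23049601 − 384·60025 = 1)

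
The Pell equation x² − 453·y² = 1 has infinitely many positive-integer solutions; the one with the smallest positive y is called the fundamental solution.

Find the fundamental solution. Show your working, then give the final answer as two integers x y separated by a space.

1653751 77700

√453 → a₀=21, period (3,1,1,10,14,10,1,1,3,42); ℓ=10 even so k=9
i=0: a=21 ⇒ p=21, q=1
i=1: a=3 ⇒ p=64, q=3
…
i=5: a=14 ⇒ p=22199, q=1043
…
i=7: a=1 ⇒ p=245764, q=11547
i=8: a=1 ⇒ p=469329, q=22051
i=9: a=3 ⇒ p=1653751, q=77700
fundamental: x₁=1653751, y₁=77700  (since 2734892370001 − 453·6037290000 = 1)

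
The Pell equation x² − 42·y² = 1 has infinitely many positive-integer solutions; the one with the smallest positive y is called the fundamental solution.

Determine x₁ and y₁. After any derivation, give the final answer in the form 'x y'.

13 2

d=42: √d = [6; 2,12] (ℓ=2, even), read p_1/q_1
i=0: a=6 ⇒ p=6, q=1
i=1: a=2 ⇒ p=13, q=2
(x₁, y₁) = (13, 2);  13² − 42·2² = 1 ✓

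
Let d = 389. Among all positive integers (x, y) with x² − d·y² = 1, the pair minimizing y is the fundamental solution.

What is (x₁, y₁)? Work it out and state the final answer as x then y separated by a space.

3287049 166660

√389 = [19; 1,2,1,1,1,1,2,1,38, …], period ℓ=9 (odd) → k=17
step 0: (19, 1)  from 19·(1,0) + (0,1)
…
step 2: (59, 3)  from 2·(20,1) + (19,1)
step 3: (79, 4)  from 1·(59,3) + (20,1)
step 4: (138, 7)  from 1·(79,4) + (59,3)
…
step 9: (49643, 2517)  from 38·(1282,65) + (927,47)
step 10: (50925, 2582)  from 1·(49643,2517) + (1282,65)
step 11: (151493, 7681)  from 2·(50925,2582) + (49643,2517)
step 12: (202418, 10263)  from 1·(151493,7681) + (50925,2582)
step 13: (353911, 17944)  from 1·(202418,10263) + (151493,7681)
…
step 15: (910240, 46151)  from 1·(556329,28207) + (353911,17944)
step 16: (2376809, 120509)  from 2·(910240,46151) + (556329,28207)
step 17: (3287049, 166660)  from 1·(2376809,120509) + (910240,46151)
→ (3287049, 166660).  Check: 3287049²=10804691128401, 389·166660²=10804691128400, difference 1.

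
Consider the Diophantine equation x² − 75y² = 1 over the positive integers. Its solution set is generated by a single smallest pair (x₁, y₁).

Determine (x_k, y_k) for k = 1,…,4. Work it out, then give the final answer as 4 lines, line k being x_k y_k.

26 3
1351 156
70226 8109
3650401 421512

√75 → a₀=8, period (1,1,1,16); ℓ=4 even so k=3
a_0=8:  p_0=8·1+0=8,  q_0=8·0+1=1
a_1=1:  p_1=1·8+1=9,  q_1=1·1+0=1
a_2=1:  p_2=1·9+8=17,  q_2=1·1+1=2
a_3=1:  p_3=1·17+9=26,  q_3=1·2+1=3
fundamental: x₁=26, y₁=3  (since 676 − 75·9 = 1)
(26+3√75)^2 = 1351 + 156√75
(26+3√75)^3 = 70226 + 8109√75
(26+3√75)^4 = 3650401 + 421512√75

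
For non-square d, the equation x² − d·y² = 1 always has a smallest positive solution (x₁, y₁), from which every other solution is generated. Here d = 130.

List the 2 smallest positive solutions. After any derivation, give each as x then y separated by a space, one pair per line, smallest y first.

6499 570
84474001 7408860

[11; 2,2,22] for √130; ℓ=3 ⇒ convergent index 5
step 0: (11, 1)  from 11·(1,0) + (0,1)
…
step 2: (57, 5)  from 2·(23,2) + (11,1)
…
step 4: (2611, 229)  from 2·(1277,112) + (57,5)
step 5: (6499, 570)  from 2·(2611,229) + (1277,112)
fundamental: x₁=6499, y₁=570  (since 42237001 − 130·324900 = 1)
n=2: (6499,570)∘(6499,570) = (6499·6499+130·570·570, 6499·570+570·6499) = (84474001,7408860)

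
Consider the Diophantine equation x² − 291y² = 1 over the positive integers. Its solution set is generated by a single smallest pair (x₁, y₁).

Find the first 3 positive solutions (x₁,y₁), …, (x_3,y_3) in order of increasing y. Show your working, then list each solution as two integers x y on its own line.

[17; 17,34] for √291; ℓ=2 ⇒ convergent index 1
i=0: a=17 ⇒ p=17, q=1
i=1: a=17 ⇒ p=290, q=17
(x₁, y₁) = (290, 17);  290² − 291·17² = 1 ✓
(x_2, y_2) = (290·290 + 291·17·17, 290·17 + 17·290) = (168199, 9860)
(x_3, y_3) = (290·168199 + 291·17·9860, 290·9860 + 17·168199) = (97555130, 5718783)

290 17
168199 9860
97555130 5718783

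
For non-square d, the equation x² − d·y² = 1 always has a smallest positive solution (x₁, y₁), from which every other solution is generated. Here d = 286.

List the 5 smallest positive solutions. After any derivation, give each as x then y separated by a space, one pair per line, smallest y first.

√286 → a₀=16, period (1,10,3,3,2,3,3,10,1,32); ℓ=10 even so k=9
a_0=16:  p_0=16·1+0=16,  q_0=16·0+1=1
…
a_5=2:  p_5=2·1911+575=4397,  q_5=2·113+34=260
a_6=3:  p_6=3·4397+1911=15102,  q_6=3·260+113=893
…
a_8=10:  p_8=10·49703+15102=512132,  q_8=10·2939+893=30283
a_9=1:  p_9=1·512132+49703=561835,  q_9=1·30283+2939=33222
fundamental: x₁=561835, y₁=33222  (since 315658567225 − 286·1103701284 = 1)
(x_2, y_2) = (561835·561835 + 286·33222·33222, 561835·33222 + 33222·561835) = (631317134449, 37330564740)
(x_3, y_3) = (561835·631317134449 + 286·33222·37330564740, 561835·37330564740 + 33222·631317134449) = (709392124465745995, 41947235681362578)
(x_4, y_4) = (561835·709392124465745995 + 286·33222·41947235681362578, 561835·41947235681362578 + 33222·709392124465745995) = (797122648497793485067201, 47134850318039357456520)
(x_5, y_5) = (561835·797122648497793485067201 + 286·33222·47134850318039357456520, 561835·47134850318039357456520 + 33222·797122648497793485067201) = (895702806436806213240996001675, 52964017256829337557486465822)

561835 33222
631317134449 37330564740
709392124465745995 41947235681362578
797122648497793485067201 47134850318039357456520
895702806436806213240996001675 52964017256829337557486465822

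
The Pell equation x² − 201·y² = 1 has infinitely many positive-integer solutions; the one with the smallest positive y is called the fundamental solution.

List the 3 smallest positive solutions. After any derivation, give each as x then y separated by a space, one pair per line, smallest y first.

515095 36332
530645718049 37428863080
546665912276384215 38558840456348868

[14; 5,1,1,1,2,…,1,5,28] for √201; ℓ=14 ⇒ convergent index 13
k=0  a_k=14  p_k/q_k = 14/1
k=1  a_k=5  p_k/q_k = 71/5
…
k=3  a_k=1  p_k/q_k = 156/11
k=4  a_k=1  p_k/q_k = 241/17
…
k=8  a_k=1  p_k/q_k = 8549/603
…
k=10  a_k=1  p_k/q_k = 33317/2350
…
k=12  a_k=1  p_k/q_k = 91402/6447
k=13  a_k=5  p_k/q_k = 515095/36332
→ (515095, 36332).  Check: 515095²=265322859025, 201·36332²=265322859024, difference 1.
(515095+36332√201)^2 = 530645718049 + 37428863080√201
(515095+36332√201)^3 = 546665912276384215 + 38558840456348868√201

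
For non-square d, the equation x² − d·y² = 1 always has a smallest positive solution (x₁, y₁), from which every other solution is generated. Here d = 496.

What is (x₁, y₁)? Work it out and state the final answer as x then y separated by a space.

d=496: √d = [22; 3,1,2,4,1,…,1,3,44] (ℓ=16, even), read p_15/q_15
step 0: (22, 1)  from 22·(1,0) + (0,1)
…
step 7: (6080, 273)  from 2·(2383,107) + (1314,59)
…
step 10: (49709, 2232)  from 1·(35166,1579) + (14543,653)
step 11: (84875, 3811)  from 1·(49709,2232) + (35166,1579)
step 12: (389209, 17476)  from 4·(84875,3811) + (49709,2232)
…
step 14: (1252502, 56239)  from 1·(863293,38763) + (389209,17476)
step 15: (4620799, 207480)  from 3·(1252502,56239) + (863293,38763)
→ (4620799, 207480).  Check: 4620799²=21351783398401, 496·207480²=21351783398400, difference 1.

4620799 207480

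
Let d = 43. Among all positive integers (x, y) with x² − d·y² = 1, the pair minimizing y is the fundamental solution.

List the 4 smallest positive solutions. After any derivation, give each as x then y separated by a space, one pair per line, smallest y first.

3482 531
24248647 3697884
168867574226 25752063645
1175993762661217 179337367525896

[6; 1,1,3,1,5,1,3,1,1,12] for √43; ℓ=10 ⇒ convergent index 9
i=0: a=6 ⇒ p=6, q=1
i=1: a=1 ⇒ p=7, q=1
…
i=3: a=3 ⇒ p=46, q=7
i=4: a=1 ⇒ p=59, q=9
i=5: a=5 ⇒ p=341, q=52
i=6: a=1 ⇒ p=400, q=61
i=7: a=3 ⇒ p=1541, q=235
i=8: a=1 ⇒ p=1941, q=296
i=9: a=1 ⇒ p=3482, q=531
fundamental: x₁=3482, y₁=531  (since 12124324 − 43·281961 = 1)
(3482+531√43)^2 = 24248647 + 3697884√43
(3482+531√43)^3 = 168867574226 + 25752063645√43
(3482+531√43)^4 = 1175993762661217 + 179337367525896√43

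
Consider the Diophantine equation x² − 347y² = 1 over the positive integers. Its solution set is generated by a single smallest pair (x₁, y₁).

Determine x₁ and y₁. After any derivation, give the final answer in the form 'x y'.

641602 34443

d=347: √d = [18; 1,1,1,2,4,…,1,1,36] (ℓ=14, even), read p_13/q_13
i=0: a=18 ⇒ p=18, q=1
i=1: a=1 ⇒ p=19, q=1
i=2: a=1 ⇒ p=37, q=2
i=3: a=1 ⇒ p=56, q=3
i=4: a=2 ⇒ p=149, q=8
i=5: a=4 ⇒ p=652, q=35
…
i=8: a=1 ⇒ p=15070, q=809
…
i=12: a=1 ⇒ p=402885, q=21628
i=13: a=1 ⇒ p=641602, q=34443
(x₁, y₁) = (641602, 34443);  641602² − 347·34443² = 1 ✓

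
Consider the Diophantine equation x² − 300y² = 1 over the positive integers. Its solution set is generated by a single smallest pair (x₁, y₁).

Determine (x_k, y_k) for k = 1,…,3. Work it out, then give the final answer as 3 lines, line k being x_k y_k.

1351 78
3650401 210756
9863382151 569462634

√300 → a₀=17, period (3,8,3,34); ℓ=4 even so k=3
i=0: a=17 ⇒ p=17, q=1
i=1: a=3 ⇒ p=52, q=3
i=2: a=8 ⇒ p=433, q=25
i=3: a=3 ⇒ p=1351, q=78
fundamental: x₁=1351, y₁=78  (since 1825201 − 300·6084 = 1)
(x_2, y_2) = (1351·1351 + 300·78·78, 1351·78 + 78·1351) = (3650401, 210756)
(x_3, y_3) = (1351·3650401 + 300·78·210756, 1351·210756 + 78·3650401) = (9863382151, 569462634)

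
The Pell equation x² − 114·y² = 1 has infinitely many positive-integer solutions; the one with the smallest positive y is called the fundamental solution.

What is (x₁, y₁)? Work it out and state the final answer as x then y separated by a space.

1025 96

[10; 1,2,10,2,1,20] for √114; ℓ=6 ⇒ convergent index 5
a_0=10:  p_0=10·1+0=10,  q_0=10·0+1=1
a_1=1:  p_1=1·10+1=11,  q_1=1·1+0=1
…
a_4=2:  p_4=2·331+32=694,  q_4=2·31+3=65
a_5=1:  p_5=1·694+331=1025,  q_5=1·65+31=96
(x₁, y₁) = (1025, 96);  1025² − 114·96² = 1 ✓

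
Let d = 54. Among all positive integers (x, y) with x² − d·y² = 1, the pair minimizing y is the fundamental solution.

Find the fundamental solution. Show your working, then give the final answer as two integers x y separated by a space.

d=54: √d = [7; 2,1,6,1,2,14] (ℓ=6, even), read p_5/q_5
k=0  a_k=7  p_k/q_k = 7/1
k=1  a_k=2  p_k/q_k = 15/2
k=2  a_k=1  p_k/q_k = 22/3
k=3  a_k=6  p_k/q_k = 147/20
k=4  a_k=1  p_k/q_k = 169/23
k=5  a_k=2  p_k/q_k = 485/66
→ (485, 66).  Check: 485²=235225, 54·66²=235224, difference 1.

485 66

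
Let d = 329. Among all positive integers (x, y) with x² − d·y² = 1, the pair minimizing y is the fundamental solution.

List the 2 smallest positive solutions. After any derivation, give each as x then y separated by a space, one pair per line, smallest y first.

√329 = [18; 7,4,2,1,1,4,1,1,2,4,7,36, …], period ℓ=12 (even) → k=11
step 0: (18, 1)  from 18·(1,0) + (0,1)
step 1: (127, 7)  from 7·(18,1) + (1,0)
step 2: (526, 29)  from 4·(127,7) + (18,1)
…
step 4: (1705, 94)  from 1·(1179,65) + (526,29)
step 5: (2884, 159)  from 1·(1705,94) + (1179,65)
step 6: (13241, 730)  from 4·(2884,159) + (1705,94)
step 7: (16125, 889)  from 1·(13241,730) + (2884,159)
…
step 9: (74857, 4127)  from 2·(29366,1619) + (16125,889)
step 10: (328794, 18127)  from 4·(74857,4127) + (29366,1619)
step 11: (2376415, 131016)  from 7·(328794,18127) + (74857,4127)
fundamental: x₁=2376415, y₁=131016  (since 5647348252225 − 329·17165192256 = 1)
(2376415+131016√329)^2 = 11294696504449 + 622696775280√329

2376415 131016
11294696504449 622696775280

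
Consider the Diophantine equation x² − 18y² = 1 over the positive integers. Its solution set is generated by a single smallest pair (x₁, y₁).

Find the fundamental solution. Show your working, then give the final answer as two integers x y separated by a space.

[4; 4,8] for √18; ℓ=2 ⇒ convergent index 1
k=0  a_k=4  p_k/q_k = 4/1
k=1  a_k=4  p_k/q_k = 17/4
→ (17, 4).  Check: 17²=289, 18·4²=288, difference 1.

17 4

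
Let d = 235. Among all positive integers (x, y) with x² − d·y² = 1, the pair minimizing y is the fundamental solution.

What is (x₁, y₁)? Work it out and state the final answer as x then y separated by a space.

46 3

d=235: √d = [15; 3,30] (ℓ=2, even), read p_1/q_1
i=0: a=15 ⇒ p=15, q=1
i=1: a=3 ⇒ p=46, q=3
(x₁, y₁) = (46, 3);  46² − 235·3² = 1 ✓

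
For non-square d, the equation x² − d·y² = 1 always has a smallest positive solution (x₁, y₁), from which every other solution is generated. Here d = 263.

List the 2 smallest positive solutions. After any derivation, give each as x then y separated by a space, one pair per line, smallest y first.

√263 → a₀=16, period (4,1,1,1,1,15,1,1,1,1,4,32); ℓ=12 even so k=11
a_0=16:  p_0=16·1+0=16,  q_0=16·0+1=1
a_1=4:  p_1=4·16+1=65,  q_1=4·1+0=4
…
a_4=1:  p_4=1·146+81=227,  q_4=1·9+5=14
a_5=1:  p_5=1·227+146=373,  q_5=1·14+9=23
…
a_8=1:  p_8=1·6195+5822=12017,  q_8=1·382+359=741
a_9=1:  p_9=1·12017+6195=18212,  q_9=1·741+382=1123
a_10=1:  p_10=1·18212+12017=30229,  q_10=1·1123+741=1864
a_11=4:  p_11=4·30229+18212=139128,  q_11=4·1864+1123=8579
(x₁, y₁) = (139128, 8579);  139128² − 263·8579² = 1 ✓
n=2: (139128,8579)∘(139128,8579) = (139128·139128+263·8579·8579, 139128·8579+8579·139128) = (38713200767,2387158224)

139128 8579
38713200767 2387158224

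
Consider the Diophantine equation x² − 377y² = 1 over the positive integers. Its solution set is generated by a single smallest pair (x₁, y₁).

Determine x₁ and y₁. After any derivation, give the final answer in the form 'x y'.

√377 → a₀=19, period (2,2,2,38); ℓ=4 even so k=3
a_0=19:  p_0=19·1+0=19,  q_0=19·0+1=1
…
a_2=2:  p_2=2·39+19=97,  q_2=2·2+1=5
a_3=2:  p_3=2·97+39=233,  q_3=2·5+2=12
fundamental: x₁=233, y₁=12  (since 54289 − 377·144 = 1)

233 12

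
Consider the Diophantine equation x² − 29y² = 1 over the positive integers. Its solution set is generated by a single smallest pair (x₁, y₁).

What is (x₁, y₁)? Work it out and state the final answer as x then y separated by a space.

9801 1820

√29 = [5; 2,1,1,2,10, …], period ℓ=5 (odd) → k=9
a_0=5:  p_0=5·1+0=5,  q_0=5·0+1=1
…
a_2=1:  p_2=1·11+5=16,  q_2=1·2+1=3
…
a_4=2:  p_4=2·27+16=70,  q_4=2·5+3=13
a_5=10:  p_5=10·70+27=727,  q_5=10·13+5=135
a_6=2:  p_6=2·727+70=1524,  q_6=2·135+13=283
…
a_8=1:  p_8=1·2251+1524=3775,  q_8=1·418+283=701
a_9=2:  p_9=2·3775+2251=9801,  q_9=2·701+418=1820
(x₁, y₁) = (9801, 1820);  9801² − 29·1820² = 1 ✓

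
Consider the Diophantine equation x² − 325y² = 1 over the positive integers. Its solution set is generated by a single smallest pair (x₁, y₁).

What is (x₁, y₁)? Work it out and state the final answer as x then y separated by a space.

d=325: √d = [18; 36] (ℓ=1, odd), read p_1/q_1
k=0  a_k=18  p_k/q_k = 18/1
k=1  a_k=36  p_k/q_k = 649/36
fundamental: x₁=649, y₁=36  (since 421201 − 325·1296 = 1)

649 36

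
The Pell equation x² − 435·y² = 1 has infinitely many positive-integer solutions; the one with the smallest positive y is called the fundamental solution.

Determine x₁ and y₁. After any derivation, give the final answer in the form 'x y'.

√435 = [20; 1,5,1,40, …], period ℓ=4 (even) → k=3
step 0: (20, 1)  from 20·(1,0) + (0,1)
…
step 2: (125, 6)  from 5·(21,1) + (20,1)
step 3: (146, 7)  from 1·(125,6) + (21,1)
fundamental: x₁=146, y₁=7  (since 21316 − 435·49 = 1)

146 7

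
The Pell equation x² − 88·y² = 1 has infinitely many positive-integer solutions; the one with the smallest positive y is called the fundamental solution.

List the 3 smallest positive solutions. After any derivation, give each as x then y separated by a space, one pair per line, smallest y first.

197 21
77617 8274
30580901 3259935

√88 = [9; 2,1,1,1,2,18, …], period ℓ=6 (even) → k=5
step 0: (9, 1)  from 9·(1,0) + (0,1)
step 1: (19, 2)  from 2·(9,1) + (1,0)
step 2: (28, 3)  from 1·(19,2) + (9,1)
step 3: (47, 5)  from 1·(28,3) + (19,2)
step 4: (75, 8)  from 1·(47,5) + (28,3)
step 5: (197, 21)  from 2·(75,8) + (47,5)
fundamental: x₁=197, y₁=21  (since 38809 − 88·441 = 1)
(197+21√88)^2 = 77617 + 8274√88
(197+21√88)^3 = 30580901 + 3259935√88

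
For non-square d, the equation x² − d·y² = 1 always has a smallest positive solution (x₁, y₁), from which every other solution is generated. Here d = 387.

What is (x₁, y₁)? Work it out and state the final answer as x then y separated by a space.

√387 → a₀=19, period (1,2,19,2,1,38); ℓ=6 even so k=5
a_0=19:  p_0=19·1+0=19,  q_0=19·0+1=1
a_1=1:  p_1=1·19+1=20,  q_1=1·1+0=1
a_2=2:  p_2=2·20+19=59,  q_2=2·1+1=3
a_3=19:  p_3=19·59+20=1141,  q_3=19·3+1=58
a_4=2:  p_4=2·1141+59=2341,  q_4=2·58+3=119
a_5=1:  p_5=1·2341+1141=3482,  q_5=1·119+58=177
(x₁, y₁) = (3482, 177);  3482² − 387·177² = 1 ✓

3482 177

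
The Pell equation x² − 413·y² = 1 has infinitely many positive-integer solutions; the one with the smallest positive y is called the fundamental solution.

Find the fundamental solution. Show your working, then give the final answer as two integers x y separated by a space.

113399 5580

√413 = [20; 3,9,1,4,1,9,3,40, …], period ℓ=8 (even) → k=7
k=0  a_k=20  p_k/q_k = 20/1
k=1  a_k=3  p_k/q_k = 61/3
…
k=3  a_k=1  p_k/q_k = 630/31
…
k=6  a_k=9  p_k/q_k = 36560/1799
k=7  a_k=3  p_k/q_k = 113399/5580
→ (113399, 5580).  Check: 113399²=12859333201, 413·5580²=12859333200, difference 1.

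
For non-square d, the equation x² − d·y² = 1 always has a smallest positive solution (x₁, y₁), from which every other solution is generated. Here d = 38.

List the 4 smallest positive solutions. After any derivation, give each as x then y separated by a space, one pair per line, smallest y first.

37 6
2737 444
202501 32850
14982337 2430456

d=38: √d = [6; 6,12] (ℓ=2, even), read p_1/q_1
a_0=6:  p_0=6·1+0=6,  q_0=6·0+1=1
a_1=6:  p_1=6·6+1=37,  q_1=6·1+0=6
fundamental: x₁=37, y₁=6  (since 1369 − 38·36 = 1)
n=2: (37,6)∘(37,6) = (37·37+38·6·6, 37·6+6·37) = (2737,444)
n=3: (2737,444)∘(37,6) = (37·2737+38·6·444, 37·444+6·2737) = (202501,32850)
n=4: (202501,32850)∘(37,6) = (37·202501+38·6·32850, 37·32850+6·202501) = (14982337,2430456)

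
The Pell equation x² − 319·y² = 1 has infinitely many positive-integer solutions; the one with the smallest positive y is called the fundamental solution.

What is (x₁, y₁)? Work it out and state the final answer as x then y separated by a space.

12901780 722361

[17; 1,6,5,1,4,…,6,1,34] for √319; ℓ=14 ⇒ convergent index 13
i=0: a=17 ⇒ p=17, q=1
i=1: a=1 ⇒ p=18, q=1
…
i=3: a=5 ⇒ p=643, q=36
i=4: a=1 ⇒ p=768, q=43
i=5: a=4 ⇒ p=3715, q=208
i=6: a=3 ⇒ p=11913, q=667
i=7: a=1 ⇒ p=15628, q=875
…
i=10: a=1 ⇒ p=309613, q=17335
i=11: a=5 ⇒ p=1798881, q=100718
i=12: a=6 ⇒ p=11102899, q=621643
i=13: a=1 ⇒ p=12901780, q=722361
→ (12901780, 722361).  Check: 12901780²=166455927168400, 319·722361²=166455927168399, difference 1.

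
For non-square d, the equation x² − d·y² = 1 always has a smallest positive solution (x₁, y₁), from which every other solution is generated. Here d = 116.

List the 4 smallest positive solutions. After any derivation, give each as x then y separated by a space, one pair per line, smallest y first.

√116 = [10; 1,3,2,1,4,1,2,3,1,20, …], period ℓ=10 (even) → k=9
k=0  a_k=10  p_k/q_k = 10/1
…
k=2  a_k=3  p_k/q_k = 43/4
k=3  a_k=2  p_k/q_k = 97/9
…
k=5  a_k=4  p_k/q_k = 657/61
…
k=8  a_k=3  p_k/q_k = 7550/701
k=9  a_k=1  p_k/q_k = 9801/910
→ (9801, 910).  Check: 9801²=96059601, 116·910²=96059600, difference 1.
(x_2, y_2) = (9801·9801 + 116·910·910, 9801·910 + 910·9801) = (192119201, 17837820)
(x_3, y_3) = (9801·192119201 + 116·910·17837820, 9801·17837820 + 910·192119201) = (3765920568201, 349656946730)
(x_4, y_4) = (9801·3765920568201 + 116·910·349656946730, 9801·349656946730 + 910·3765920568201) = (73819574785756801, 6853975451963640)

9801 910
192119201 17837820
3765920568201 349656946730
73819574785756801 6853975451963640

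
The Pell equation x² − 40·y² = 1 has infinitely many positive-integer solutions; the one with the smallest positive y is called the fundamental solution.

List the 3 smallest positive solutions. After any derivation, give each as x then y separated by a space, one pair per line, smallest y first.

19 3
721 114
27379 4329

√40 = [6; 3,12, …], period ℓ=2 (even) → k=1
k=0  a_k=6  p_k/q_k = 6/1
k=1  a_k=3  p_k/q_k = 19/3
(x₁, y₁) = (19, 3);  19² − 40·3² = 1 ✓
(x_2, y_2) = (19·19 + 40·3·3, 19·3 + 3·19) = (721, 114)
(x_3, y_3) = (19·721 + 40·3·114, 19·114 + 3·721) = (27379, 4329)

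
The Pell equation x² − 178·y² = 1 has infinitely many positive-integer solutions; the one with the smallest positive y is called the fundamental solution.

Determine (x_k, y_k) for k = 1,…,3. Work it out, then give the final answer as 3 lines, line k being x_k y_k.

√178 = [13; 2,1,12,1,2,26, …], period ℓ=6 (even) → k=5
i=0: a=13 ⇒ p=13, q=1
…
i=2: a=1 ⇒ p=40, q=3
i=3: a=12 ⇒ p=507, q=38
i=4: a=1 ⇒ p=547, q=41
i=5: a=2 ⇒ p=1601, q=120
(x₁, y₁) = (1601, 120);  1601² − 178·120² = 1 ✓
n=2: (1601,120)∘(1601,120) = (1601·1601+178·120·120, 1601·120+120·1601) = (5126401,384240)
n=3: (5126401,384240)∘(1601,120) = (1601·5126401+178·120·384240, 1601·384240+120·5126401) = (16414734401,1230336360)

1601 120
5126401 384240
16414734401 1230336360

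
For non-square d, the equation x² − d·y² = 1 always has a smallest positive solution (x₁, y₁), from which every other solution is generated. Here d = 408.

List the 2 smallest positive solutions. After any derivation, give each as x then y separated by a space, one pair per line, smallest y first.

d=408: √d = [20; 5,40] (ℓ=2, even), read p_1/q_1
k=0  a_k=20  p_k/q_k = 20/1
k=1  a_k=5  p_k/q_k = 101/5
→ (101, 5).  Check: 101²=10201, 408·5²=10200, difference 1.
(101+5√408)^2 = 20401 + 1010√408

101 5
20401 1010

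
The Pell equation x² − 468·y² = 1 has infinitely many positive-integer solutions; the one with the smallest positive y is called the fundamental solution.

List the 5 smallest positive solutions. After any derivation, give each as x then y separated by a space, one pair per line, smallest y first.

√468 = [21; 1,1,1,2,1,1,1,42, …], period ℓ=8 (even) → k=7
k=0  a_k=21  p_k/q_k = 21/1
k=1  a_k=1  p_k/q_k = 22/1
k=2  a_k=1  p_k/q_k = 43/2
…
k=6  a_k=1  p_k/q_k = 411/19
k=7  a_k=1  p_k/q_k = 649/30
fundamental: x₁=649, y₁=30  (since 421201 − 468·900 = 1)
(x_2, y_2) = (649·649 + 468·30·30, 649·30 + 30·649) = (842401, 38940)
(x_3, y_3) = (649·842401 + 468·30·38940, 649·38940 + 30·842401) = (1093435849, 50544090)
(x_4, y_4) = (649·1093435849 + 468·30·50544090, 649·50544090 + 30·1093435849) = (1419278889601, 65606189880)
(x_5, y_5) = (649·1419278889601 + 468·30·65606189880, 649·65606189880 + 30·1419278889601) = (1842222905266249, 85156783920150)

649 30
842401 38940
1093435849 50544090
1419278889601 65606189880
1842222905266249 85156783920150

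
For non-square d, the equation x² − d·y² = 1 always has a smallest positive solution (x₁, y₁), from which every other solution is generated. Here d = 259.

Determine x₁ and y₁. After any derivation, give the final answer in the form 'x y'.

[16; 10,1,2,3,4,3,2,1,10,32] for √259; ℓ=10 ⇒ convergent index 9
k=0  a_k=16  p_k/q_k = 16/1
…
k=2  a_k=1  p_k/q_k = 177/11
…
k=4  a_k=3  p_k/q_k = 1722/107
k=5  a_k=4  p_k/q_k = 7403/460
k=6  a_k=3  p_k/q_k = 23931/1487
…
k=8  a_k=1  p_k/q_k = 79196/4921
k=9  a_k=10  p_k/q_k = 847225/52644
→ (847225, 52644).  Check: 847225²=717790200625, 259·52644²=717790200624, difference 1.

847225 52644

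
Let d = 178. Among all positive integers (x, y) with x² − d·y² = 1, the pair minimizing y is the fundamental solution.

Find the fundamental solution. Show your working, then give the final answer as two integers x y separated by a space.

√178 → a₀=13, period (2,1,12,1,2,26); ℓ=6 even so k=5
step 0: (13, 1)  from 13·(1,0) + (0,1)
step 1: (27, 2)  from 2·(13,1) + (1,0)
…
step 4: (547, 41)  from 1·(507,38) + (40,3)
step 5: (1601, 120)  from 2·(547,41) + (507,38)
fundamental: x₁=1601, y₁=120  (since 2563201 − 178·14400 = 1)

1601 120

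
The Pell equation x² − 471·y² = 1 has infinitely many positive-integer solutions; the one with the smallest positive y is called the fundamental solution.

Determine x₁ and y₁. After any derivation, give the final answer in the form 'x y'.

[21; 1,2,2,1,3,…,2,1,42] for √471; ℓ=14 ⇒ convergent index 13
a_0=21:  p_0=21·1+0=21,  q_0=21·0+1=1
…
a_2=2:  p_2=2·22+21=65,  q_2=2·1+1=3
a_3=2:  p_3=2·65+22=152,  q_3=2·3+1=7
a_4=1:  p_4=1·152+65=217,  q_4=1·7+3=10
…
a_6=4:  p_6=4·803+217=3429,  q_6=4·37+10=158
…
a_10=1:  p_10=1·644804+198665=843469,  q_10=1·29711+9154=38865
…
a_12=2:  p_12=2·2331742+843469=5506953,  q_12=2·107441+38865=253747
a_13=1:  p_13=1·5506953+2331742=7838695,  q_13=1·253747+107441=361188
→ (7838695, 361188).  Check: 7838695²=61445139303025, 471·361188²=61445139303024, difference 1.

7838695 361188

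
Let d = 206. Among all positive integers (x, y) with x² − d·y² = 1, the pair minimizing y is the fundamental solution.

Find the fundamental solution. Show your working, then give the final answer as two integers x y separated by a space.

√206 = [14; 2,1,5,14,5,1,2,28, …], period ℓ=8 (even) → k=7
i=0: a=14 ⇒ p=14, q=1
…
i=3: a=5 ⇒ p=244, q=17
i=4: a=14 ⇒ p=3459, q=241
i=5: a=5 ⇒ p=17539, q=1222
i=6: a=1 ⇒ p=20998, q=1463
i=7: a=2 ⇒ p=59535, q=4148
fundamental: x₁=59535, y₁=4148  (since 3544416225 − 206·17205904 = 1)

59535 4148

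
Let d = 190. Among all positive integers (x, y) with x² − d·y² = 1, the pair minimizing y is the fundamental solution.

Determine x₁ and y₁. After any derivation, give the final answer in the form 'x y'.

52021 3774

√190 → a₀=13, period (1,3,1,1,1,…,3,1,26); ℓ=14 even so k=13
step 0: (13, 1)  from 13·(1,0) + (0,1)
step 1: (14, 1)  from 1·(13,1) + (1,0)
step 2: (55, 4)  from 3·(14,1) + (13,1)
step 3: (69, 5)  from 1·(55,4) + (14,1)
step 4: (124, 9)  from 1·(69,5) + (55,4)
step 5: (193, 14)  from 1·(124,9) + (69,5)
step 6: (510, 37)  from 2·(193,14) + (124,9)
…
step 8: (2936, 213)  from 2·(1213,88) + (510,37)
step 9: (4149, 301)  from 1·(2936,213) + (1213,88)
step 10: (7085, 514)  from 1·(4149,301) + (2936,213)
…
step 12: (40787, 2959)  from 3·(11234,815) + (7085,514)
step 13: (52021, 3774)  from 1·(40787,2959) + (11234,815)
fundamental: x₁=52021, y₁=3774  (since 2706184441 − 190·14243076 = 1)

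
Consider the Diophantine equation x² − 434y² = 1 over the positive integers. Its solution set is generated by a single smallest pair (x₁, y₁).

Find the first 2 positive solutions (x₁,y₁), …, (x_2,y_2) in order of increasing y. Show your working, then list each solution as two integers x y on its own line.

125 6
31249 1500

[20; 1,4,1,40] for √434; ℓ=4 ⇒ convergent index 3
k=0  a_k=20  p_k/q_k = 20/1
k=1  a_k=1  p_k/q_k = 21/1
k=2  a_k=4  p_k/q_k = 104/5
k=3  a_k=1  p_k/q_k = 125/6
(x₁, y₁) = (125, 6);  125² − 434·6² = 1 ✓
k=2:  x_2 = 125·125+434·6·6 = 31249,  y_2 = 125·6+6·125 = 1500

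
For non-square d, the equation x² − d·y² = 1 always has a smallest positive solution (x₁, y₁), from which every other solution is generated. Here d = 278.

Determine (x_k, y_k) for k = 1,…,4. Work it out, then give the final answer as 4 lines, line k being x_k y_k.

2501 150
12510001 750300
62575022501 3753000450
313000250040001 18772507500600

√278 = [16; 1,2,16,2,1,32, …], period ℓ=6 (even) → k=5
i=0: a=16 ⇒ p=16, q=1
i=1: a=1 ⇒ p=17, q=1
i=2: a=2 ⇒ p=50, q=3
i=3: a=16 ⇒ p=817, q=49
i=4: a=2 ⇒ p=1684, q=101
i=5: a=1 ⇒ p=2501, q=150
fundamental: x₁=2501, y₁=150  (since 6255001 − 278·22500 = 1)
(2501+150√278)^2 = 12510001 + 750300√278
(2501+150√278)^3 = 62575022501 + 3753000450√278
(2501+150√278)^4 = 313000250040001 + 18772507500600√278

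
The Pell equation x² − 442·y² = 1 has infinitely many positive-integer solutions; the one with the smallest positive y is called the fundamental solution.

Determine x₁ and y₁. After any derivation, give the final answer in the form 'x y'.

883 42

d=442: √d = [21; 42] (ℓ=1, odd), read p_1/q_1
a_0=21:  p_0=21·1+0=21,  q_0=21·0+1=1
a_1=42:  p_1=42·21+1=883,  q_1=42·1+0=42
(x₁, y₁) = (883, 42);  883² − 442·42² = 1 ✓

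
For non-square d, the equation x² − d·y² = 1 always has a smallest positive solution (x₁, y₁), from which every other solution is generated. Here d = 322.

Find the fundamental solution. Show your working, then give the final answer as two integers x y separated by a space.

323 18

d=322: √d = [17; 1,16,1,34] (ℓ=4, even), read p_3/q_3
a_0=17:  p_0=17·1+0=17,  q_0=17·0+1=1
a_1=1:  p_1=1·17+1=18,  q_1=1·1+0=1
a_2=16:  p_2=16·18+17=305,  q_2=16·1+1=17
a_3=1:  p_3=1·305+18=323,  q_3=1·17+1=18
fundamental: x₁=323, y₁=18  (since 104329 − 322·324 = 1)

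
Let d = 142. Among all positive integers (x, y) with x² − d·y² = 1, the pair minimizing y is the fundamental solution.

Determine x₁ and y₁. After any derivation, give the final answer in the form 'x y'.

143 12

√142 = [11; 1,10,1,22, …], period ℓ=4 (even) → k=3
a_0=11:  p_0=11·1+0=11,  q_0=11·0+1=1
…
a_2=10:  p_2=10·12+11=131,  q_2=10·1+1=11
a_3=1:  p_3=1·131+12=143,  q_3=1·11+1=12
→ (143, 12).  Check: 143²=20449, 142·12²=20448, difference 1.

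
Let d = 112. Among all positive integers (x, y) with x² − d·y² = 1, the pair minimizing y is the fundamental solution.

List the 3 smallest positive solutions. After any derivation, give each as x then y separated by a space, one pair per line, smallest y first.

√112 = [10; 1,1,2,1,1,20, …], period ℓ=6 (even) → k=5
k=0  a_k=10  p_k/q_k = 10/1
…
k=2  a_k=1  p_k/q_k = 21/2
k=3  a_k=2  p_k/q_k = 53/5
k=4  a_k=1  p_k/q_k = 74/7
k=5  a_k=1  p_k/q_k = 127/12
→ (127, 12).  Check: 127²=16129, 112·12²=16128, difference 1.
k=2:  x_2 = 127·127+112·12·12 = 32257,  y_2 = 127·12+12·127 = 3048
k=3:  x_3 = 127·32257+112·12·3048 = 8193151,  y_3 = 127·3048+12·32257 = 774180

127 12
32257 3048
8193151 774180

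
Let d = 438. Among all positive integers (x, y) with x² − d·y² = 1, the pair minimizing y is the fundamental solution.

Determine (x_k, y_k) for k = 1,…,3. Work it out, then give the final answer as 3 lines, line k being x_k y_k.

√438 = [20; 1,12,1,40, …], period ℓ=4 (even) → k=3
step 0: (20, 1)  from 20·(1,0) + (0,1)
…
step 2: (272, 13)  from 12·(21,1) + (20,1)
step 3: (293, 14)  from 1·(272,13) + (21,1)
→ (293, 14).  Check: 293²=85849, 438·14²=85848, difference 1.
(x_2, y_2) = (293·293 + 438·14·14, 293·14 + 14·293) = (171697, 8204)
(x_3, y_3) = (293·171697 + 438·14·8204, 293·8204 + 14·171697) = (100614149, 4807530)

293 14
171697 8204
100614149 4807530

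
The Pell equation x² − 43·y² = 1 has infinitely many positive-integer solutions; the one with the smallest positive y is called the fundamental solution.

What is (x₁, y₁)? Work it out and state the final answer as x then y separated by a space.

[6; 1,1,3,1,5,1,3,1,1,12] for √43; ℓ=10 ⇒ convergent index 9
i=0: a=6 ⇒ p=6, q=1
…
i=4: a=1 ⇒ p=59, q=9
i=5: a=5 ⇒ p=341, q=52
i=6: a=1 ⇒ p=400, q=61
…
i=8: a=1 ⇒ p=1941, q=296
i=9: a=1 ⇒ p=3482, q=531
(x₁, y₁) = (3482, 531);  3482² − 43·531² = 1 ✓

3482 531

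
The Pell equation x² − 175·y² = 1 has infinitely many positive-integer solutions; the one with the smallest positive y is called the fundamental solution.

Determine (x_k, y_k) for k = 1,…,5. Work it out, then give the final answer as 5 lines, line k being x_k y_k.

2024 153
8193151 619344
33165873224 2507104359
134255446617601 10148757825888
543466014742175624 41082169172090265

[13; 4,2,1,2,4,26] for √175; ℓ=6 ⇒ convergent index 5
i=0: a=13 ⇒ p=13, q=1
i=1: a=4 ⇒ p=53, q=4
i=2: a=2 ⇒ p=119, q=9
…
i=4: a=2 ⇒ p=463, q=35
i=5: a=4 ⇒ p=2024, q=153
fundamental: x₁=2024, y₁=153  (since 4096576 − 175·23409 = 1)
(x_2, y_2) = (2024·2024 + 175·153·153, 2024·153 + 153·2024) = (8193151, 619344)
(x_3, y_3) = (2024·8193151 + 175·153·619344, 2024·619344 + 153·8193151) = (33165873224, 2507104359)
(x_4, y_4) = (2024·33165873224 + 175·153·2507104359, 2024·2507104359 + 153·33165873224) = (134255446617601, 10148757825888)
(x_5, y_5) = (2024·134255446617601 + 175·153·10148757825888, 2024·10148757825888 + 153·134255446617601) = (543466014742175624, 41082169172090265)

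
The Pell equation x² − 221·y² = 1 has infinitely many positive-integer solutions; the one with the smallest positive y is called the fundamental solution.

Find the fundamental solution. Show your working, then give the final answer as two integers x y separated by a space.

1665 112

d=221: √d = [14; 1,6,2,6,1,28] (ℓ=6, even), read p_5/q_5
step 0: (14, 1)  from 14·(1,0) + (0,1)
…
step 2: (104, 7)  from 6·(15,1) + (14,1)
step 3: (223, 15)  from 2·(104,7) + (15,1)
step 4: (1442, 97)  from 6·(223,15) + (104,7)
step 5: (1665, 112)  from 1·(1442,97) + (223,15)
(x₁, y₁) = (1665, 112);  1665² − 221·112² = 1 ✓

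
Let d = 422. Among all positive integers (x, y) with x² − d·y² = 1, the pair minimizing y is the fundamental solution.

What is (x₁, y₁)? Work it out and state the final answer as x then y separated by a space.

[20; 1,1,5,2,1,…,1,1,40] for √422; ℓ=14 ⇒ convergent index 13
k=0  a_k=20  p_k/q_k = 20/1
k=1  a_k=1  p_k/q_k = 21/1
…
k=5  a_k=1  p_k/q_k = 719/35
k=6  a_k=3  p_k/q_k = 2650/129
k=7  a_k=20  p_k/q_k = 53719/2615
…
k=10  a_k=2  p_k/q_k = 598859/29152
…
k=12  a_k=1  p_k/q_k = 3810680/185501
k=13  a_k=1  p_k/q_k = 7022501/341850
(x₁, y₁) = (7022501, 341850);  7022501² − 422·341850² = 1 ✓

7022501 341850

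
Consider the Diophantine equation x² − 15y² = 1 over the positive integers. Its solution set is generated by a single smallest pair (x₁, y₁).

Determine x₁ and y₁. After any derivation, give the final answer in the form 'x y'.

d=15: √d = [3; 1,6] (ℓ=2, even), read p_1/q_1
a_0=3:  p_0=3·1+0=3,  q_0=3·0+1=1
a_1=1:  p_1=1·3+1=4,  q_1=1·1+0=1
fundamental: x₁=4, y₁=1  (since 16 − 15·1 = 1)

4 1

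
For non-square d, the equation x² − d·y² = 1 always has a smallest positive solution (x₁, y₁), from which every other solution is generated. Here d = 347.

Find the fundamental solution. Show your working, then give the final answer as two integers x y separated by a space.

[18; 1,1,1,2,4,…,1,1,36] for √347; ℓ=14 ⇒ convergent index 13
i=0: a=18 ⇒ p=18, q=1
…
i=4: a=2 ⇒ p=149, q=8
i=5: a=4 ⇒ p=652, q=35
…
i=12: a=1 ⇒ p=402885, q=21628
i=13: a=1 ⇒ p=641602, q=34443
fundamental: x₁=641602, y₁=34443  (since 411653126404 − 347·1186320249 = 1)

641602 34443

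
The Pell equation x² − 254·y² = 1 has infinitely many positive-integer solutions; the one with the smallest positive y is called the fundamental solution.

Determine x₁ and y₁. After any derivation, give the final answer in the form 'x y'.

[15; 1,14,1,30] for √254; ℓ=4 ⇒ convergent index 3
step 0: (15, 1)  from 15·(1,0) + (0,1)
step 1: (16, 1)  from 1·(15,1) + (1,0)
step 2: (239, 15)  from 14·(16,1) + (15,1)
step 3: (255, 16)  from 1·(239,15) + (16,1)
(x₁, y₁) = (255, 16);  255² − 254·16² = 1 ✓

255 16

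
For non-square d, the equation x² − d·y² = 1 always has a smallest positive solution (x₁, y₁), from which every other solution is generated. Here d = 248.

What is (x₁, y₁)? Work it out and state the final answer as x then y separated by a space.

√248 → a₀=15, period (1,2,1,30); ℓ=4 even so k=3
k=0  a_k=15  p_k/q_k = 15/1
…
k=2  a_k=2  p_k/q_k = 47/3
k=3  a_k=1  p_k/q_k = 63/4
→ (63, 4).  Check: 63²=3969, 248·4²=3968, difference 1.

63 4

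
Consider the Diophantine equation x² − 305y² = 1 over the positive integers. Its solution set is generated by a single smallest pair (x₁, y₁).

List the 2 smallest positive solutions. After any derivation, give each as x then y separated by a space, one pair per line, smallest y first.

√305 = [17; 2,6,2,34, …], period ℓ=4 (even) → k=3
k=0  a_k=17  p_k/q_k = 17/1
…
k=2  a_k=6  p_k/q_k = 227/13
k=3  a_k=2  p_k/q_k = 489/28
fundamental: x₁=489, y₁=28  (since 239121 − 305·784 = 1)
n=2: (489,28)∘(489,28) = (489·489+305·28·28, 489·28+28·489) = (478241,27384)

489 28
478241 27384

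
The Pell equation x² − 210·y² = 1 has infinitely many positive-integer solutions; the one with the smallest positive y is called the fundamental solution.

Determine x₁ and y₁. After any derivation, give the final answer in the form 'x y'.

29 2

√210 → a₀=14, period (2,28); ℓ=2 even so k=1
i=0: a=14 ⇒ p=14, q=1
i=1: a=2 ⇒ p=29, q=2
fundamental: x₁=29, y₁=2  (since 841 − 210·4 = 1)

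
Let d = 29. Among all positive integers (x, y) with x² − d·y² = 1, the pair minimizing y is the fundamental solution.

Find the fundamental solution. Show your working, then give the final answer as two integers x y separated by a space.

√29 → a₀=5, period (2,1,1,2,10); ℓ=5 odd so k=9
i=0: a=5 ⇒ p=5, q=1
i=1: a=2 ⇒ p=11, q=2
…
i=3: a=1 ⇒ p=27, q=5
i=4: a=2 ⇒ p=70, q=13
…
i=6: a=2 ⇒ p=1524, q=283
i=7: a=1 ⇒ p=2251, q=418
i=8: a=1 ⇒ p=3775, q=701
i=9: a=2 ⇒ p=9801, q=1820
→ (9801, 1820).  Check: 9801²=96059601, 29·1820²=96059600, difference 1.

9801 1820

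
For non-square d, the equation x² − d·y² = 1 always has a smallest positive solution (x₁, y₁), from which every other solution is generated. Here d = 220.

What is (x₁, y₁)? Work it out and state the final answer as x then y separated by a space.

√220 → a₀=14, period (1,4,1,28); ℓ=4 even so k=3
k=0  a_k=14  p_k/q_k = 14/1
…
k=2  a_k=4  p_k/q_k = 74/5
k=3  a_k=1  p_k/q_k = 89/6
fundamental: x₁=89, y₁=6  (since 7921 − 220·36 = 1)

89 6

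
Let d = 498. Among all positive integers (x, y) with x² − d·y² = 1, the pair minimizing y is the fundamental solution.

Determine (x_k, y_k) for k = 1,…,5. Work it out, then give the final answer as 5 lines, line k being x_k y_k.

179777 8056
64639539457 2896567024
23241404969742401 1041472259739240
8356540122426119709697 374465516875386131936
3004627427155559641130652737 134640574453571113022377304

√498 = [22; 3,6,22,6,3,44, …], period ℓ=6 (even) → k=5
k=0  a_k=22  p_k/q_k = 22/1
…
k=2  a_k=6  p_k/q_k = 424/19
k=3  a_k=22  p_k/q_k = 9395/421
k=4  a_k=6  p_k/q_k = 56794/2545
k=5  a_k=3  p_k/q_k = 179777/8056
→ (179777, 8056).  Check: 179777²=32319769729, 498·8056²=32319769728, difference 1.
k=2:  x_2 = 179777·179777+498·8056·8056 = 64639539457,  y_2 = 179777·8056+8056·179777 = 2896567024
k=3:  x_3 = 179777·64639539457+498·8056·2896567024 = 23241404969742401,  y_3 = 179777·2896567024+8056·64639539457 = 1041472259739240
k=4:  x_4 = 179777·23241404969742401+498·8056·1041472259739240 = 8356540122426119709697,  y_4 = 179777·1041472259739240+8056·23241404969742401 = 374465516875386131936
k=5:  x_5 = 179777·8356540122426119709697+498·8056·374465516875386131936 = 3004627427155559641130652737,  y_5 = 179777·374465516875386131936+8056·8356540122426119709697 = 134640574453571113022377304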